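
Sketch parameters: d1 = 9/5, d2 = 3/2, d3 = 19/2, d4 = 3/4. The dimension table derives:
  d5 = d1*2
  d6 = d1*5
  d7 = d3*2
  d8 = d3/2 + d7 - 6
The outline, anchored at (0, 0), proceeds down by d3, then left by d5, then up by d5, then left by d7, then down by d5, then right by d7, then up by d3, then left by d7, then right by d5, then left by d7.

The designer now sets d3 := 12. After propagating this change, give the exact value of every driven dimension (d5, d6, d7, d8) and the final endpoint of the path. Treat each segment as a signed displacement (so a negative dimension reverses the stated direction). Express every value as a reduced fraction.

Apply edit: d3 := 12
  d5 = d1*2 = 18/5
  d6 = d1*5 = 9
  d7 = d3*2 = 24
  d8 = d3/2 + d7 - 6 = 24
Walk from origin (0, 0):
  seg 1: down by d3 = 12 → (0, -12)
  seg 2: left by d5 = 18/5 → (-18/5, -12)
  seg 3: up by d5 = 18/5 → (-18/5, -42/5)
  seg 4: left by d7 = 24 → (-138/5, -42/5)
  seg 5: down by d5 = 18/5 → (-138/5, -12)
  seg 6: right by d7 = 24 → (-18/5, -12)
  seg 7: up by d3 = 12 → (-18/5, 0)
  seg 8: left by d7 = 24 → (-138/5, 0)
  seg 9: right by d5 = 18/5 → (-24, 0)
  seg 10: left by d7 = 24 → (-48, 0)

d5 = 18/5
d6 = 9
d7 = 24
d8 = 24
endpoint = (-48, 0)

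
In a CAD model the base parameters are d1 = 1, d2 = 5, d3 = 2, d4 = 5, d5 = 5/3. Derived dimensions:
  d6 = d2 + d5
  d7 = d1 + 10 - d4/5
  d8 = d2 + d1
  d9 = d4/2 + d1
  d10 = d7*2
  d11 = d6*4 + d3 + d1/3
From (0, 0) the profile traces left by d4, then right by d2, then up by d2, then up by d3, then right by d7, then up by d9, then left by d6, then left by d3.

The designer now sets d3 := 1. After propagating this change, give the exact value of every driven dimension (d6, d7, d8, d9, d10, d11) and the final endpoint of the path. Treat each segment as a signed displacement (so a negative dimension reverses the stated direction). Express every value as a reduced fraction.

Apply edit: d3 := 1
  d6 = d2 + d5 = 20/3
  d7 = d1 + 10 - d4/5 = 10
  d8 = d2 + d1 = 6
  d9 = d4/2 + d1 = 7/2
  d10 = d7*2 = 20
  d11 = d6*4 + d3 + d1/3 = 28
Walk from origin (0, 0):
  seg 1: left by d4 = 5 → (-5, 0)
  seg 2: right by d2 = 5 → (0, 0)
  seg 3: up by d2 = 5 → (0, 5)
  seg 4: up by d3 = 1 → (0, 6)
  seg 5: right by d7 = 10 → (10, 6)
  seg 6: up by d9 = 7/2 → (10, 19/2)
  seg 7: left by d6 = 20/3 → (10/3, 19/2)
  seg 8: left by d3 = 1 → (7/3, 19/2)

d6 = 20/3
d7 = 10
d8 = 6
d9 = 7/2
d10 = 20
d11 = 28
endpoint = (7/3, 19/2)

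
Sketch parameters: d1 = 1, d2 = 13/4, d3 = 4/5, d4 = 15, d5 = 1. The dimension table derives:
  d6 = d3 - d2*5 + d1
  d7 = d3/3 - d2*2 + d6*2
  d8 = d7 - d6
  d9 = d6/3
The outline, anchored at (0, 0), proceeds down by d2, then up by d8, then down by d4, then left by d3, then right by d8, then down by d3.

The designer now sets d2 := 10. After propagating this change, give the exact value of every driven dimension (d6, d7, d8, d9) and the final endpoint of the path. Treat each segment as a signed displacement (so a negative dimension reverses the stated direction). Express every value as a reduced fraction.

d6 = -241/5
d7 = -1742/15
d8 = -1019/15
d9 = -241/15
endpoint = (-1031/15, -1406/15)

Apply edit: d2 := 10
  d6 = d3 - d2*5 + d1 = -241/5
  d7 = d3/3 - d2*2 + d6*2 = -1742/15
  d8 = d7 - d6 = -1019/15
  d9 = d6/3 = -241/15
Walk from origin (0, 0):
  seg 1: down by d2 = 10 → (0, -10)
  seg 2: up by d8 = -1019/15 → (0, -1169/15)
  seg 3: down by d4 = 15 → (0, -1394/15)
  seg 4: left by d3 = 4/5 → (-4/5, -1394/15)
  seg 5: right by d8 = -1019/15 → (-1031/15, -1394/15)
  seg 6: down by d3 = 4/5 → (-1031/15, -1406/15)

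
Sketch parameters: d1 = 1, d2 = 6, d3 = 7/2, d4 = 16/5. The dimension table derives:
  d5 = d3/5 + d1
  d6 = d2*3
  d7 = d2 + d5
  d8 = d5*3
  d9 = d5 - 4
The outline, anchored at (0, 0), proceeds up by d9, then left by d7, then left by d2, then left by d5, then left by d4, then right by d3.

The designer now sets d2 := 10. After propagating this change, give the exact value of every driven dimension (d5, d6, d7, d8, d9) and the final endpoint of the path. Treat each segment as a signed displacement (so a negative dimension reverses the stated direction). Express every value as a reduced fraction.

d5 = 17/10
d6 = 30
d7 = 117/10
d8 = 51/10
d9 = -23/10
endpoint = (-231/10, -23/10)

Apply edit: d2 := 10
  d5 = d3/5 + d1 = 17/10
  d6 = d2*3 = 30
  d7 = d2 + d5 = 117/10
  d8 = d5*3 = 51/10
  d9 = d5 - 4 = -23/10
Walk from origin (0, 0):
  seg 1: up by d9 = -23/10 → (0, -23/10)
  seg 2: left by d7 = 117/10 → (-117/10, -23/10)
  seg 3: left by d2 = 10 → (-217/10, -23/10)
  seg 4: left by d5 = 17/10 → (-117/5, -23/10)
  seg 5: left by d4 = 16/5 → (-133/5, -23/10)
  seg 6: right by d3 = 7/2 → (-231/10, -23/10)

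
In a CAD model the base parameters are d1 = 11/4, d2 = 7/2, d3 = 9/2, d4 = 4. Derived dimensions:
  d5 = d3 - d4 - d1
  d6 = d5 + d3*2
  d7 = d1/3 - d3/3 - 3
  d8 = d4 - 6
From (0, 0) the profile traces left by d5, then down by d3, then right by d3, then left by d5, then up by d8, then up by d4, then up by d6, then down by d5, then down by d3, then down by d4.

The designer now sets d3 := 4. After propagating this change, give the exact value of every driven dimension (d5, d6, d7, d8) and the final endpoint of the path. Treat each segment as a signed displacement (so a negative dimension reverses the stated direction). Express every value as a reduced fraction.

d5 = -11/4
d6 = 21/4
d7 = -41/12
d8 = -2
endpoint = (19/2, -2)

Apply edit: d3 := 4
  d5 = d3 - d4 - d1 = -11/4
  d6 = d5 + d3*2 = 21/4
  d7 = d1/3 - d3/3 - 3 = -41/12
  d8 = d4 - 6 = -2
Walk from origin (0, 0):
  seg 1: left by d5 = -11/4 → (11/4, 0)
  seg 2: down by d3 = 4 → (11/4, -4)
  seg 3: right by d3 = 4 → (27/4, -4)
  seg 4: left by d5 = -11/4 → (19/2, -4)
  seg 5: up by d8 = -2 → (19/2, -6)
  seg 6: up by d4 = 4 → (19/2, -2)
  seg 7: up by d6 = 21/4 → (19/2, 13/4)
  seg 8: down by d5 = -11/4 → (19/2, 6)
  seg 9: down by d3 = 4 → (19/2, 2)
  seg 10: down by d4 = 4 → (19/2, -2)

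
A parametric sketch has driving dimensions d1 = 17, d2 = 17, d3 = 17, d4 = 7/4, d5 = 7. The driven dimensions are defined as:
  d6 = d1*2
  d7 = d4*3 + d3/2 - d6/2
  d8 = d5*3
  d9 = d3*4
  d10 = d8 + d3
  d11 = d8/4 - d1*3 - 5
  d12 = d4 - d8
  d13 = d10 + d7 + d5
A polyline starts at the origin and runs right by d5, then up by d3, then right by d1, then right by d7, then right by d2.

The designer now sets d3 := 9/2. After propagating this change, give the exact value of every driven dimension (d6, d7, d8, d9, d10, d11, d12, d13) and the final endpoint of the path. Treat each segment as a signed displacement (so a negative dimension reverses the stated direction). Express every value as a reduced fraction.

d6 = 34
d7 = -19/2
d8 = 21
d9 = 18
d10 = 51/2
d11 = -203/4
d12 = -77/4
d13 = 23
endpoint = (63/2, 9/2)

Apply edit: d3 := 9/2
  d6 = d1*2 = 34
  d7 = d4*3 + d3/2 - d6/2 = -19/2
  d8 = d5*3 = 21
  d9 = d3*4 = 18
  d10 = d8 + d3 = 51/2
  d11 = d8/4 - d1*3 - 5 = -203/4
  d12 = d4 - d8 = -77/4
  d13 = d10 + d7 + d5 = 23
Walk from origin (0, 0):
  seg 1: right by d5 = 7 → (7, 0)
  seg 2: up by d3 = 9/2 → (7, 9/2)
  seg 3: right by d1 = 17 → (24, 9/2)
  seg 4: right by d7 = -19/2 → (29/2, 9/2)
  seg 5: right by d2 = 17 → (63/2, 9/2)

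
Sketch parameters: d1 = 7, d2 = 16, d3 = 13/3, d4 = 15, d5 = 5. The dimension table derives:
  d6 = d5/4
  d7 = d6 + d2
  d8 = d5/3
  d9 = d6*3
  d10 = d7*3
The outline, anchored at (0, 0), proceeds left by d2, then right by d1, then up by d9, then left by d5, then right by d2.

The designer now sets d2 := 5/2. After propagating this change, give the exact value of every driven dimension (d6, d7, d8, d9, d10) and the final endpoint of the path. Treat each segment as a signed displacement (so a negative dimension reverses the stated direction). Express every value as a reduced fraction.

Apply edit: d2 := 5/2
  d6 = d5/4 = 5/4
  d7 = d6 + d2 = 15/4
  d8 = d5/3 = 5/3
  d9 = d6*3 = 15/4
  d10 = d7*3 = 45/4
Walk from origin (0, 0):
  seg 1: left by d2 = 5/2 → (-5/2, 0)
  seg 2: right by d1 = 7 → (9/2, 0)
  seg 3: up by d9 = 15/4 → (9/2, 15/4)
  seg 4: left by d5 = 5 → (-1/2, 15/4)
  seg 5: right by d2 = 5/2 → (2, 15/4)

d6 = 5/4
d7 = 15/4
d8 = 5/3
d9 = 15/4
d10 = 45/4
endpoint = (2, 15/4)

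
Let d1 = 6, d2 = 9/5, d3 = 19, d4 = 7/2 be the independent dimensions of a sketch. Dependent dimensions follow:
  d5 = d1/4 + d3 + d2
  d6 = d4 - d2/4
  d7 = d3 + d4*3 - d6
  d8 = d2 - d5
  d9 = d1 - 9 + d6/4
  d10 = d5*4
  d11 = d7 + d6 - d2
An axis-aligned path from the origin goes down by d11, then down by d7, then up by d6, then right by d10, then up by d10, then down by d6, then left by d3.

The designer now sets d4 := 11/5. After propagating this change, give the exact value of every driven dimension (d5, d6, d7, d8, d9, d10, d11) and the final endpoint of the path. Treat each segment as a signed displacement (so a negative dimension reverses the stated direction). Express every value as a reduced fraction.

d5 = 223/10
d6 = 7/4
d7 = 477/20
d8 = -41/2
d9 = -41/16
d10 = 446/5
d11 = 119/5
endpoint = (351/5, 831/20)

Apply edit: d4 := 11/5
  d5 = d1/4 + d3 + d2 = 223/10
  d6 = d4 - d2/4 = 7/4
  d7 = d3 + d4*3 - d6 = 477/20
  d8 = d2 - d5 = -41/2
  d9 = d1 - 9 + d6/4 = -41/16
  d10 = d5*4 = 446/5
  d11 = d7 + d6 - d2 = 119/5
Walk from origin (0, 0):
  seg 1: down by d11 = 119/5 → (0, -119/5)
  seg 2: down by d7 = 477/20 → (0, -953/20)
  seg 3: up by d6 = 7/4 → (0, -459/10)
  seg 4: right by d10 = 446/5 → (446/5, -459/10)
  seg 5: up by d10 = 446/5 → (446/5, 433/10)
  seg 6: down by d6 = 7/4 → (446/5, 831/20)
  seg 7: left by d3 = 19 → (351/5, 831/20)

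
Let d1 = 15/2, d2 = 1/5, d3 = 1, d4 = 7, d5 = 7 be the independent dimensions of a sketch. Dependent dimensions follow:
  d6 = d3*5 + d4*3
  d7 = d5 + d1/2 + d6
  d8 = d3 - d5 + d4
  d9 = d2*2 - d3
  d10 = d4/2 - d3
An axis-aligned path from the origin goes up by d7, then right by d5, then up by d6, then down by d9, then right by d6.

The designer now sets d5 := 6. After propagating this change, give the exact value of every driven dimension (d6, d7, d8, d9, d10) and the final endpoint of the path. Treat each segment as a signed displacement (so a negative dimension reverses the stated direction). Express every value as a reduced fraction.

d6 = 26
d7 = 143/4
d8 = 2
d9 = -3/5
d10 = 5/2
endpoint = (32, 1247/20)

Apply edit: d5 := 6
  d6 = d3*5 + d4*3 = 26
  d7 = d5 + d1/2 + d6 = 143/4
  d8 = d3 - d5 + d4 = 2
  d9 = d2*2 - d3 = -3/5
  d10 = d4/2 - d3 = 5/2
Walk from origin (0, 0):
  seg 1: up by d7 = 143/4 → (0, 143/4)
  seg 2: right by d5 = 6 → (6, 143/4)
  seg 3: up by d6 = 26 → (6, 247/4)
  seg 4: down by d9 = -3/5 → (6, 1247/20)
  seg 5: right by d6 = 26 → (32, 1247/20)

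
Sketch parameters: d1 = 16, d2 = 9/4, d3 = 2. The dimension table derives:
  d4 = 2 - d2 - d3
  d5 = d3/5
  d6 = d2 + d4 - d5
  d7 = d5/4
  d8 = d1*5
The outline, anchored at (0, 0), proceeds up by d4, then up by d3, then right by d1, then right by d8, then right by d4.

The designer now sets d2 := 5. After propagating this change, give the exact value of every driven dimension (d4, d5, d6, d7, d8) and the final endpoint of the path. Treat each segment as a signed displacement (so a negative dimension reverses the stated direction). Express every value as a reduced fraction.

Apply edit: d2 := 5
  d4 = 2 - d2 - d3 = -5
  d5 = d3/5 = 2/5
  d6 = d2 + d4 - d5 = -2/5
  d7 = d5/4 = 1/10
  d8 = d1*5 = 80
Walk from origin (0, 0):
  seg 1: up by d4 = -5 → (0, -5)
  seg 2: up by d3 = 2 → (0, -3)
  seg 3: right by d1 = 16 → (16, -3)
  seg 4: right by d8 = 80 → (96, -3)
  seg 5: right by d4 = -5 → (91, -3)

d4 = -5
d5 = 2/5
d6 = -2/5
d7 = 1/10
d8 = 80
endpoint = (91, -3)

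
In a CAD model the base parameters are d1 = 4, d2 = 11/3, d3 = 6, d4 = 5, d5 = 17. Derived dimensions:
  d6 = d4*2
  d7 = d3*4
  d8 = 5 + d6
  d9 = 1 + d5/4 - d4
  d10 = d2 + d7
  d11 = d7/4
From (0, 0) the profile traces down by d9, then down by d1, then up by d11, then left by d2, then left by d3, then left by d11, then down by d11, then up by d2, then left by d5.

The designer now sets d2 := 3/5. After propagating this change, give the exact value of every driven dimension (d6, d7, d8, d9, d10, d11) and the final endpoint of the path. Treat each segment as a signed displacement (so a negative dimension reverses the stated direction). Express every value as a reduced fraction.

d6 = 10
d7 = 24
d8 = 15
d9 = 1/4
d10 = 123/5
d11 = 6
endpoint = (-148/5, -73/20)

Apply edit: d2 := 3/5
  d6 = d4*2 = 10
  d7 = d3*4 = 24
  d8 = 5 + d6 = 15
  d9 = 1 + d5/4 - d4 = 1/4
  d10 = d2 + d7 = 123/5
  d11 = d7/4 = 6
Walk from origin (0, 0):
  seg 1: down by d9 = 1/4 → (0, -1/4)
  seg 2: down by d1 = 4 → (0, -17/4)
  seg 3: up by d11 = 6 → (0, 7/4)
  seg 4: left by d2 = 3/5 → (-3/5, 7/4)
  seg 5: left by d3 = 6 → (-33/5, 7/4)
  seg 6: left by d11 = 6 → (-63/5, 7/4)
  seg 7: down by d11 = 6 → (-63/5, -17/4)
  seg 8: up by d2 = 3/5 → (-63/5, -73/20)
  seg 9: left by d5 = 17 → (-148/5, -73/20)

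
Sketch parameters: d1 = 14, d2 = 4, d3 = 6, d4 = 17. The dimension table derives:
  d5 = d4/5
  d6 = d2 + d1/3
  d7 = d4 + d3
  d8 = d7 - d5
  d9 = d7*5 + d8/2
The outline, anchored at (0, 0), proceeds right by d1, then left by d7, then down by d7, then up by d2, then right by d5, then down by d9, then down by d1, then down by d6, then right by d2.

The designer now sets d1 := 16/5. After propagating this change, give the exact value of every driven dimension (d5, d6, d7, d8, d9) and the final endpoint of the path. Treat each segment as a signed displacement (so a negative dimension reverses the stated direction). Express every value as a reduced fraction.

d5 = 17/5
d6 = 76/15
d7 = 23
d8 = 98/5
d9 = 624/5
endpoint = (-62/5, -2281/15)

Apply edit: d1 := 16/5
  d5 = d4/5 = 17/5
  d6 = d2 + d1/3 = 76/15
  d7 = d4 + d3 = 23
  d8 = d7 - d5 = 98/5
  d9 = d7*5 + d8/2 = 624/5
Walk from origin (0, 0):
  seg 1: right by d1 = 16/5 → (16/5, 0)
  seg 2: left by d7 = 23 → (-99/5, 0)
  seg 3: down by d7 = 23 → (-99/5, -23)
  seg 4: up by d2 = 4 → (-99/5, -19)
  seg 5: right by d5 = 17/5 → (-82/5, -19)
  seg 6: down by d9 = 624/5 → (-82/5, -719/5)
  seg 7: down by d1 = 16/5 → (-82/5, -147)
  seg 8: down by d6 = 76/15 → (-82/5, -2281/15)
  seg 9: right by d2 = 4 → (-62/5, -2281/15)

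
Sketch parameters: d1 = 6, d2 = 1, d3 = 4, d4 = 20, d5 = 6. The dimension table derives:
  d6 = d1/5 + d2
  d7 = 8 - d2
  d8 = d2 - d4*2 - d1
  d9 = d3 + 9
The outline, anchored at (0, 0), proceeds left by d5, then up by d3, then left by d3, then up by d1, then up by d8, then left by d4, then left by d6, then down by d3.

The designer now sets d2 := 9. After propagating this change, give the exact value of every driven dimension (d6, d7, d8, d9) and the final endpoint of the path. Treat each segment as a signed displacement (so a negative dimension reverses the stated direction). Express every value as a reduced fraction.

d6 = 51/5
d7 = -1
d8 = -37
d9 = 13
endpoint = (-201/5, -31)

Apply edit: d2 := 9
  d6 = d1/5 + d2 = 51/5
  d7 = 8 - d2 = -1
  d8 = d2 - d4*2 - d1 = -37
  d9 = d3 + 9 = 13
Walk from origin (0, 0):
  seg 1: left by d5 = 6 → (-6, 0)
  seg 2: up by d3 = 4 → (-6, 4)
  seg 3: left by d3 = 4 → (-10, 4)
  seg 4: up by d1 = 6 → (-10, 10)
  seg 5: up by d8 = -37 → (-10, -27)
  seg 6: left by d4 = 20 → (-30, -27)
  seg 7: left by d6 = 51/5 → (-201/5, -27)
  seg 8: down by d3 = 4 → (-201/5, -31)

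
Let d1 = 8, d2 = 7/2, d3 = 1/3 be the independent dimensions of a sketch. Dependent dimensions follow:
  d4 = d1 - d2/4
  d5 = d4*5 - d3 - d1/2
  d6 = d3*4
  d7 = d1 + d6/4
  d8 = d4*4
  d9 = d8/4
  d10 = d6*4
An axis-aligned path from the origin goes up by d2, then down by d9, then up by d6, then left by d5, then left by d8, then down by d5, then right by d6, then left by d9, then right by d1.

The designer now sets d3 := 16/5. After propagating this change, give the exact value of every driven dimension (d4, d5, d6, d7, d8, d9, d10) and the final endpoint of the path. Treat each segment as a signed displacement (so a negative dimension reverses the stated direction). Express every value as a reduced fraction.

d4 = 57/8
d5 = 1137/40
d6 = 64/5
d7 = 56/5
d8 = 57/2
d9 = 57/8
d10 = 256/5
endpoint = (-173/4, -77/4)

Apply edit: d3 := 16/5
  d4 = d1 - d2/4 = 57/8
  d5 = d4*5 - d3 - d1/2 = 1137/40
  d6 = d3*4 = 64/5
  d7 = d1 + d6/4 = 56/5
  d8 = d4*4 = 57/2
  d9 = d8/4 = 57/8
  d10 = d6*4 = 256/5
Walk from origin (0, 0):
  seg 1: up by d2 = 7/2 → (0, 7/2)
  seg 2: down by d9 = 57/8 → (0, -29/8)
  seg 3: up by d6 = 64/5 → (0, 367/40)
  seg 4: left by d5 = 1137/40 → (-1137/40, 367/40)
  seg 5: left by d8 = 57/2 → (-2277/40, 367/40)
  seg 6: down by d5 = 1137/40 → (-2277/40, -77/4)
  seg 7: right by d6 = 64/5 → (-353/8, -77/4)
  seg 8: left by d9 = 57/8 → (-205/4, -77/4)
  seg 9: right by d1 = 8 → (-173/4, -77/4)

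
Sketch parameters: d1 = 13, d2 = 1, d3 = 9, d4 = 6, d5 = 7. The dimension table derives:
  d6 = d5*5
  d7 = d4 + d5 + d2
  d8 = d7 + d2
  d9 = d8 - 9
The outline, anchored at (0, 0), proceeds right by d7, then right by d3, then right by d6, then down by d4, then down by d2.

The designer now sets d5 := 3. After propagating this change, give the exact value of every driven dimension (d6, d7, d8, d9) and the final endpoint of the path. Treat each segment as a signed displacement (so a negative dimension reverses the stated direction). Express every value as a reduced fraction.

Apply edit: d5 := 3
  d6 = d5*5 = 15
  d7 = d4 + d5 + d2 = 10
  d8 = d7 + d2 = 11
  d9 = d8 - 9 = 2
Walk from origin (0, 0):
  seg 1: right by d7 = 10 → (10, 0)
  seg 2: right by d3 = 9 → (19, 0)
  seg 3: right by d6 = 15 → (34, 0)
  seg 4: down by d4 = 6 → (34, -6)
  seg 5: down by d2 = 1 → (34, -7)

d6 = 15
d7 = 10
d8 = 11
d9 = 2
endpoint = (34, -7)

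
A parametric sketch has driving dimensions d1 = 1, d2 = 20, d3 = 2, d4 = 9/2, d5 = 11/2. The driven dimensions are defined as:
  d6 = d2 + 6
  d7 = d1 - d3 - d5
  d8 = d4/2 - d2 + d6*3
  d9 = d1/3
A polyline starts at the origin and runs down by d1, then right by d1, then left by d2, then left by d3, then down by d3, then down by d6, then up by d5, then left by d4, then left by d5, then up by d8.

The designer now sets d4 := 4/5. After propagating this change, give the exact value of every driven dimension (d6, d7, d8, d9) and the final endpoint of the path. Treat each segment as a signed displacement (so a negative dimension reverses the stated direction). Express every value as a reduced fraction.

d6 = 26
d7 = -13/2
d8 = 292/5
d9 = 1/3
endpoint = (-273/10, 349/10)

Apply edit: d4 := 4/5
  d6 = d2 + 6 = 26
  d7 = d1 - d3 - d5 = -13/2
  d8 = d4/2 - d2 + d6*3 = 292/5
  d9 = d1/3 = 1/3
Walk from origin (0, 0):
  seg 1: down by d1 = 1 → (0, -1)
  seg 2: right by d1 = 1 → (1, -1)
  seg 3: left by d2 = 20 → (-19, -1)
  seg 4: left by d3 = 2 → (-21, -1)
  seg 5: down by d3 = 2 → (-21, -3)
  seg 6: down by d6 = 26 → (-21, -29)
  seg 7: up by d5 = 11/2 → (-21, -47/2)
  seg 8: left by d4 = 4/5 → (-109/5, -47/2)
  seg 9: left by d5 = 11/2 → (-273/10, -47/2)
  seg 10: up by d8 = 292/5 → (-273/10, 349/10)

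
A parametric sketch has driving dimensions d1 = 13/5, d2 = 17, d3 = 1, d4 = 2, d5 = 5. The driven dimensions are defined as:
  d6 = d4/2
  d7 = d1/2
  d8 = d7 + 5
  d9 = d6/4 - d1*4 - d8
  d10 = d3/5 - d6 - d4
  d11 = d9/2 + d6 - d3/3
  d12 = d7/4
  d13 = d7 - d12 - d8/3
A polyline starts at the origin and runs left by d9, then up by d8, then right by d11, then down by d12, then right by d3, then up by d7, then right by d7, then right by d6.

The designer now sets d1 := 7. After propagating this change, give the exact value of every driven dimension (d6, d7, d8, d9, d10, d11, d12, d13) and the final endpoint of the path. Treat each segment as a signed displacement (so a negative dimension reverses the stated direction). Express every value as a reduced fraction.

d6 = 1
d7 = 7/2
d8 = 17/2
d9 = -145/4
d10 = -14/5
d11 = -419/24
d12 = 7/8
d13 = -5/24
endpoint = (583/24, 89/8)

Apply edit: d1 := 7
  d6 = d4/2 = 1
  d7 = d1/2 = 7/2
  d8 = d7 + 5 = 17/2
  d9 = d6/4 - d1*4 - d8 = -145/4
  d10 = d3/5 - d6 - d4 = -14/5
  d11 = d9/2 + d6 - d3/3 = -419/24
  d12 = d7/4 = 7/8
  d13 = d7 - d12 - d8/3 = -5/24
Walk from origin (0, 0):
  seg 1: left by d9 = -145/4 → (145/4, 0)
  seg 2: up by d8 = 17/2 → (145/4, 17/2)
  seg 3: right by d11 = -419/24 → (451/24, 17/2)
  seg 4: down by d12 = 7/8 → (451/24, 61/8)
  seg 5: right by d3 = 1 → (475/24, 61/8)
  seg 6: up by d7 = 7/2 → (475/24, 89/8)
  seg 7: right by d7 = 7/2 → (559/24, 89/8)
  seg 8: right by d6 = 1 → (583/24, 89/8)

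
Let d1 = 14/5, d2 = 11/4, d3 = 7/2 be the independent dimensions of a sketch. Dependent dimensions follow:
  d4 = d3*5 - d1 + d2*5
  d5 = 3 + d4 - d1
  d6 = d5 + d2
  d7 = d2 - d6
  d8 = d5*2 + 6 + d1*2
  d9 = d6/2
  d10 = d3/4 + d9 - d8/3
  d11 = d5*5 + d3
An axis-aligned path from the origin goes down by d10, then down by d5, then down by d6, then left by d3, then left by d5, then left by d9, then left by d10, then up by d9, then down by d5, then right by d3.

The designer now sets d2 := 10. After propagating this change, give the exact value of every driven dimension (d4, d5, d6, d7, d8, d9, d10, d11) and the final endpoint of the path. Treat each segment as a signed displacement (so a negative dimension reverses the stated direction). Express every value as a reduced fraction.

Apply edit: d2 := 10
  d4 = d3*5 - d1 + d2*5 = 647/10
  d5 = 3 + d4 - d1 = 649/10
  d6 = d5 + d2 = 749/10
  d7 = d2 - d6 = -649/10
  d8 = d5*2 + 6 + d1*2 = 707/5
  d9 = d6/2 = 749/20
  d10 = d3/4 + d9 - d8/3 = -1057/120
  d11 = d5*5 + d3 = 328
Walk from origin (0, 0):
  seg 1: down by d10 = -1057/120 → (0, 1057/120)
  seg 2: down by d5 = 649/10 → (0, -6731/120)
  seg 3: down by d6 = 749/10 → (0, -15719/120)
  seg 4: left by d3 = 7/2 → (-7/2, -15719/120)
  seg 5: left by d5 = 649/10 → (-342/5, -15719/120)
  seg 6: left by d9 = 749/20 → (-2117/20, -15719/120)
  seg 7: left by d10 = -1057/120 → (-2329/24, -15719/120)
  seg 8: up by d9 = 749/20 → (-2329/24, -2245/24)
  seg 9: down by d5 = 649/10 → (-2329/24, -19013/120)
  seg 10: right by d3 = 7/2 → (-2245/24, -19013/120)

d4 = 647/10
d5 = 649/10
d6 = 749/10
d7 = -649/10
d8 = 707/5
d9 = 749/20
d10 = -1057/120
d11 = 328
endpoint = (-2245/24, -19013/120)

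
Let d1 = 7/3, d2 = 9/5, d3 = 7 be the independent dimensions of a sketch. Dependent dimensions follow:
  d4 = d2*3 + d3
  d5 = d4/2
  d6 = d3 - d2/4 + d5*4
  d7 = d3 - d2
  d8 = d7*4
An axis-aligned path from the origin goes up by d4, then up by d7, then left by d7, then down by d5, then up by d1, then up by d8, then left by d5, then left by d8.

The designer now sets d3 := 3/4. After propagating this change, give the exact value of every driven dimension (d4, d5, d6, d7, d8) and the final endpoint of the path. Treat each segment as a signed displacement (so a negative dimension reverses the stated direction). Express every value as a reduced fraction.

Apply edit: d3 := 3/4
  d4 = d2*3 + d3 = 123/20
  d5 = d4/2 = 123/40
  d6 = d3 - d2/4 + d5*4 = 63/5
  d7 = d3 - d2 = -21/20
  d8 = d7*4 = -21/5
Walk from origin (0, 0):
  seg 1: up by d4 = 123/20 → (0, 123/20)
  seg 2: up by d7 = -21/20 → (0, 51/10)
  seg 3: left by d7 = -21/20 → (21/20, 51/10)
  seg 4: down by d5 = 123/40 → (21/20, 81/40)
  seg 5: up by d1 = 7/3 → (21/20, 523/120)
  seg 6: up by d8 = -21/5 → (21/20, 19/120)
  seg 7: left by d5 = 123/40 → (-81/40, 19/120)
  seg 8: left by d8 = -21/5 → (87/40, 19/120)

d4 = 123/20
d5 = 123/40
d6 = 63/5
d7 = -21/20
d8 = -21/5
endpoint = (87/40, 19/120)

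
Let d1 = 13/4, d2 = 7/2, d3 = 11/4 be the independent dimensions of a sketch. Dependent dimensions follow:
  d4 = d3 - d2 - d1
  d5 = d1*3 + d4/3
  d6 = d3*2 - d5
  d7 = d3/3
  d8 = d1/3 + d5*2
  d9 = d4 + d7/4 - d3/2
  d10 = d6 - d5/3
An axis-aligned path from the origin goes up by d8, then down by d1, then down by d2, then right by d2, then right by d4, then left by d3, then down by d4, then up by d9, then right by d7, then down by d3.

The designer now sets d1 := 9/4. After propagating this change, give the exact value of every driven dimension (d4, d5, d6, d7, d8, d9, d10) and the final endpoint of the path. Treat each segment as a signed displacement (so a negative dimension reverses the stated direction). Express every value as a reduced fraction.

d4 = -3
d5 = 23/4
d6 = -1/4
d7 = 11/12
d8 = 49/4
d9 = -199/48
d10 = -13/6
endpoint = (-4/3, 125/48)

Apply edit: d1 := 9/4
  d4 = d3 - d2 - d1 = -3
  d5 = d1*3 + d4/3 = 23/4
  d6 = d3*2 - d5 = -1/4
  d7 = d3/3 = 11/12
  d8 = d1/3 + d5*2 = 49/4
  d9 = d4 + d7/4 - d3/2 = -199/48
  d10 = d6 - d5/3 = -13/6
Walk from origin (0, 0):
  seg 1: up by d8 = 49/4 → (0, 49/4)
  seg 2: down by d1 = 9/4 → (0, 10)
  seg 3: down by d2 = 7/2 → (0, 13/2)
  seg 4: right by d2 = 7/2 → (7/2, 13/2)
  seg 5: right by d4 = -3 → (1/2, 13/2)
  seg 6: left by d3 = 11/4 → (-9/4, 13/2)
  seg 7: down by d4 = -3 → (-9/4, 19/2)
  seg 8: up by d9 = -199/48 → (-9/4, 257/48)
  seg 9: right by d7 = 11/12 → (-4/3, 257/48)
  seg 10: down by d3 = 11/4 → (-4/3, 125/48)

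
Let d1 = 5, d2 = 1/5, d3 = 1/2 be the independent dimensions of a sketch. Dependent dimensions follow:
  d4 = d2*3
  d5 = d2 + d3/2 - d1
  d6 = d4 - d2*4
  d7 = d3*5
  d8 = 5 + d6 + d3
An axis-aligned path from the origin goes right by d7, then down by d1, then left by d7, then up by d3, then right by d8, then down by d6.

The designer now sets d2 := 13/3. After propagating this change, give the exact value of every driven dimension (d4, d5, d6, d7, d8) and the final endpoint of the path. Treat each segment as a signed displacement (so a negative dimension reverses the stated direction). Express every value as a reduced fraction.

Apply edit: d2 := 13/3
  d4 = d2*3 = 13
  d5 = d2 + d3/2 - d1 = -5/12
  d6 = d4 - d2*4 = -13/3
  d7 = d3*5 = 5/2
  d8 = 5 + d6 + d3 = 7/6
Walk from origin (0, 0):
  seg 1: right by d7 = 5/2 → (5/2, 0)
  seg 2: down by d1 = 5 → (5/2, -5)
  seg 3: left by d7 = 5/2 → (0, -5)
  seg 4: up by d3 = 1/2 → (0, -9/2)
  seg 5: right by d8 = 7/6 → (7/6, -9/2)
  seg 6: down by d6 = -13/3 → (7/6, -1/6)

d4 = 13
d5 = -5/12
d6 = -13/3
d7 = 5/2
d8 = 7/6
endpoint = (7/6, -1/6)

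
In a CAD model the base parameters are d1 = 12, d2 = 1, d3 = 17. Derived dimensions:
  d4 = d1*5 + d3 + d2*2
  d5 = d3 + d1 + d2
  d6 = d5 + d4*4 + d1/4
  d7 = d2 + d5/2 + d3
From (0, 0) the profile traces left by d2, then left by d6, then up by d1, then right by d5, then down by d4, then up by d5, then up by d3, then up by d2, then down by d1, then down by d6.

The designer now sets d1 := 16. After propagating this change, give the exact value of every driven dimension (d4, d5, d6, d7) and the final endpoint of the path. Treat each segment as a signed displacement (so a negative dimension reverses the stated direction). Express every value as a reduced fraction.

Apply edit: d1 := 16
  d4 = d1*5 + d3 + d2*2 = 99
  d5 = d3 + d1 + d2 = 34
  d6 = d5 + d4*4 + d1/4 = 434
  d7 = d2 + d5/2 + d3 = 35
Walk from origin (0, 0):
  seg 1: left by d2 = 1 → (-1, 0)
  seg 2: left by d6 = 434 → (-435, 0)
  seg 3: up by d1 = 16 → (-435, 16)
  seg 4: right by d5 = 34 → (-401, 16)
  seg 5: down by d4 = 99 → (-401, -83)
  seg 6: up by d5 = 34 → (-401, -49)
  seg 7: up by d3 = 17 → (-401, -32)
  seg 8: up by d2 = 1 → (-401, -31)
  seg 9: down by d1 = 16 → (-401, -47)
  seg 10: down by d6 = 434 → (-401, -481)

d4 = 99
d5 = 34
d6 = 434
d7 = 35
endpoint = (-401, -481)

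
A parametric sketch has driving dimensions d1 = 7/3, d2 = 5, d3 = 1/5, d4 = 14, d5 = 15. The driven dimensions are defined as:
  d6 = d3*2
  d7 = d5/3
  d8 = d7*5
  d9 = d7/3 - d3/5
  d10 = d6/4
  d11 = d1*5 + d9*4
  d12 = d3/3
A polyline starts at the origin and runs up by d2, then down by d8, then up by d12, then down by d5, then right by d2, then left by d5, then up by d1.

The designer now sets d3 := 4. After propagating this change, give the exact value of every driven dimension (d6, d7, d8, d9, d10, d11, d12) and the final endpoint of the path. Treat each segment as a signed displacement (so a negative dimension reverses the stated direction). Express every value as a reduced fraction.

d6 = 8
d7 = 5
d8 = 25
d9 = 13/15
d10 = 2
d11 = 227/15
d12 = 4/3
endpoint = (-10, -94/3)

Apply edit: d3 := 4
  d6 = d3*2 = 8
  d7 = d5/3 = 5
  d8 = d7*5 = 25
  d9 = d7/3 - d3/5 = 13/15
  d10 = d6/4 = 2
  d11 = d1*5 + d9*4 = 227/15
  d12 = d3/3 = 4/3
Walk from origin (0, 0):
  seg 1: up by d2 = 5 → (0, 5)
  seg 2: down by d8 = 25 → (0, -20)
  seg 3: up by d12 = 4/3 → (0, -56/3)
  seg 4: down by d5 = 15 → (0, -101/3)
  seg 5: right by d2 = 5 → (5, -101/3)
  seg 6: left by d5 = 15 → (-10, -101/3)
  seg 7: up by d1 = 7/3 → (-10, -94/3)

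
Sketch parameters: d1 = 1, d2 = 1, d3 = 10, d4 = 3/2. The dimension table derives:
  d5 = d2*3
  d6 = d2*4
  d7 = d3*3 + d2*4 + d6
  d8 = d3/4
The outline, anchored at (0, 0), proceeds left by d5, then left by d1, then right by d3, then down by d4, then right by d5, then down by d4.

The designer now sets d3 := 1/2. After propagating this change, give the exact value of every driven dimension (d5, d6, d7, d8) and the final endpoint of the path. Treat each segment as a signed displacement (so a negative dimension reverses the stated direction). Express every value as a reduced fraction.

d5 = 3
d6 = 4
d7 = 19/2
d8 = 1/8
endpoint = (-1/2, -3)

Apply edit: d3 := 1/2
  d5 = d2*3 = 3
  d6 = d2*4 = 4
  d7 = d3*3 + d2*4 + d6 = 19/2
  d8 = d3/4 = 1/8
Walk from origin (0, 0):
  seg 1: left by d5 = 3 → (-3, 0)
  seg 2: left by d1 = 1 → (-4, 0)
  seg 3: right by d3 = 1/2 → (-7/2, 0)
  seg 4: down by d4 = 3/2 → (-7/2, -3/2)
  seg 5: right by d5 = 3 → (-1/2, -3/2)
  seg 6: down by d4 = 3/2 → (-1/2, -3)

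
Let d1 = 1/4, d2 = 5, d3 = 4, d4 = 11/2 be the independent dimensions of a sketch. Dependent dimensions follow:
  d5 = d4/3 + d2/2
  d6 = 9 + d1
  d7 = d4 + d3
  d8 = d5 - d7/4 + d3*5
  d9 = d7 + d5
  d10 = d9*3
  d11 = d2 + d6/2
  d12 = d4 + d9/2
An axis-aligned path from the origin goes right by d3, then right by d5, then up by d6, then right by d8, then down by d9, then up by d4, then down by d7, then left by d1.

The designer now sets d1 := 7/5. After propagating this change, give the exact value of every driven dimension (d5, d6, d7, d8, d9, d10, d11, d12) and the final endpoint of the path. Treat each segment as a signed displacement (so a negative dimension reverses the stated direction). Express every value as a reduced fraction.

d5 = 13/3
d6 = 52/5
d7 = 19/2
d8 = 527/24
d9 = 83/6
d10 = 83/2
d11 = 51/5
d12 = 149/12
endpoint = (3467/120, -223/30)

Apply edit: d1 := 7/5
  d5 = d4/3 + d2/2 = 13/3
  d6 = 9 + d1 = 52/5
  d7 = d4 + d3 = 19/2
  d8 = d5 - d7/4 + d3*5 = 527/24
  d9 = d7 + d5 = 83/6
  d10 = d9*3 = 83/2
  d11 = d2 + d6/2 = 51/5
  d12 = d4 + d9/2 = 149/12
Walk from origin (0, 0):
  seg 1: right by d3 = 4 → (4, 0)
  seg 2: right by d5 = 13/3 → (25/3, 0)
  seg 3: up by d6 = 52/5 → (25/3, 52/5)
  seg 4: right by d8 = 527/24 → (727/24, 52/5)
  seg 5: down by d9 = 83/6 → (727/24, -103/30)
  seg 6: up by d4 = 11/2 → (727/24, 31/15)
  seg 7: down by d7 = 19/2 → (727/24, -223/30)
  seg 8: left by d1 = 7/5 → (3467/120, -223/30)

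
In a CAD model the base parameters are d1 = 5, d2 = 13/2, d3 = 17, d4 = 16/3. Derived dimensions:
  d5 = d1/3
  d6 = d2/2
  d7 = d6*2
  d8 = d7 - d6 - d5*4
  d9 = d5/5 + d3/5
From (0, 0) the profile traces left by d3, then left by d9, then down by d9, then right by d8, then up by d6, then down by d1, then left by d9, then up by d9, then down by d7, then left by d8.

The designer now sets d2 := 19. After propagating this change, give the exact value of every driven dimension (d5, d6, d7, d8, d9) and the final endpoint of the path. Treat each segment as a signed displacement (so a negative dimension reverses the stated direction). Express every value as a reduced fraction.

d5 = 5/3
d6 = 19/2
d7 = 19
d8 = 17/6
d9 = 56/15
endpoint = (-367/15, -29/2)

Apply edit: d2 := 19
  d5 = d1/3 = 5/3
  d6 = d2/2 = 19/2
  d7 = d6*2 = 19
  d8 = d7 - d6 - d5*4 = 17/6
  d9 = d5/5 + d3/5 = 56/15
Walk from origin (0, 0):
  seg 1: left by d3 = 17 → (-17, 0)
  seg 2: left by d9 = 56/15 → (-311/15, 0)
  seg 3: down by d9 = 56/15 → (-311/15, -56/15)
  seg 4: right by d8 = 17/6 → (-179/10, -56/15)
  seg 5: up by d6 = 19/2 → (-179/10, 173/30)
  seg 6: down by d1 = 5 → (-179/10, 23/30)
  seg 7: left by d9 = 56/15 → (-649/30, 23/30)
  seg 8: up by d9 = 56/15 → (-649/30, 9/2)
  seg 9: down by d7 = 19 → (-649/30, -29/2)
  seg 10: left by d8 = 17/6 → (-367/15, -29/2)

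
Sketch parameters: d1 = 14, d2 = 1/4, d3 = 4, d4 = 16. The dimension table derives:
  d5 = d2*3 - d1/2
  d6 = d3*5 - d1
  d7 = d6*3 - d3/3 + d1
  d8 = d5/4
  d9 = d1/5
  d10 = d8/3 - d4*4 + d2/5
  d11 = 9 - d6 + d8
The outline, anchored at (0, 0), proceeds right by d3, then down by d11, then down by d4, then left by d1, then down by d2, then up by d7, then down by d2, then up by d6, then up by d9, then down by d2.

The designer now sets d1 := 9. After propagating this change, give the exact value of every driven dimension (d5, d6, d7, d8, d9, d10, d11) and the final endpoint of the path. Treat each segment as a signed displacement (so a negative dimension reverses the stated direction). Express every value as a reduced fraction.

d5 = -15/4
d6 = 11
d7 = 122/3
d8 = -15/16
d9 = 9/5
d10 = -5141/80
d11 = -47/16
endpoint = (-5, 9517/240)

Apply edit: d1 := 9
  d5 = d2*3 - d1/2 = -15/4
  d6 = d3*5 - d1 = 11
  d7 = d6*3 - d3/3 + d1 = 122/3
  d8 = d5/4 = -15/16
  d9 = d1/5 = 9/5
  d10 = d8/3 - d4*4 + d2/5 = -5141/80
  d11 = 9 - d6 + d8 = -47/16
Walk from origin (0, 0):
  seg 1: right by d3 = 4 → (4, 0)
  seg 2: down by d11 = -47/16 → (4, 47/16)
  seg 3: down by d4 = 16 → (4, -209/16)
  seg 4: left by d1 = 9 → (-5, -209/16)
  seg 5: down by d2 = 1/4 → (-5, -213/16)
  seg 6: up by d7 = 122/3 → (-5, 1313/48)
  seg 7: down by d2 = 1/4 → (-5, 1301/48)
  seg 8: up by d6 = 11 → (-5, 1829/48)
  seg 9: up by d9 = 9/5 → (-5, 9577/240)
  seg 10: down by d2 = 1/4 → (-5, 9517/240)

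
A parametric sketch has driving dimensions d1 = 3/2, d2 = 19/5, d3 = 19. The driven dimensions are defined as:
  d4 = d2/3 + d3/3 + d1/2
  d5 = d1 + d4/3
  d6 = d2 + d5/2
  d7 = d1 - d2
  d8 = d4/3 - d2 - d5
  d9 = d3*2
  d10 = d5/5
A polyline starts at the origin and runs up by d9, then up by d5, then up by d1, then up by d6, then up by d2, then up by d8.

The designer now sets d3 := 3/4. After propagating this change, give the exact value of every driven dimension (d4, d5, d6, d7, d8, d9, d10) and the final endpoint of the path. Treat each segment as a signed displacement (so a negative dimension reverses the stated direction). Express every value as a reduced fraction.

d4 = 34/15
d5 = 203/90
d6 = 887/180
d7 = -23/10
d8 = -53/10
d9 = 3/2
d10 = 203/450
endpoint = (0, 521/60)

Apply edit: d3 := 3/4
  d4 = d2/3 + d3/3 + d1/2 = 34/15
  d5 = d1 + d4/3 = 203/90
  d6 = d2 + d5/2 = 887/180
  d7 = d1 - d2 = -23/10
  d8 = d4/3 - d2 - d5 = -53/10
  d9 = d3*2 = 3/2
  d10 = d5/5 = 203/450
Walk from origin (0, 0):
  seg 1: up by d9 = 3/2 → (0, 3/2)
  seg 2: up by d5 = 203/90 → (0, 169/45)
  seg 3: up by d1 = 3/2 → (0, 473/90)
  seg 4: up by d6 = 887/180 → (0, 611/60)
  seg 5: up by d2 = 19/5 → (0, 839/60)
  seg 6: up by d8 = -53/10 → (0, 521/60)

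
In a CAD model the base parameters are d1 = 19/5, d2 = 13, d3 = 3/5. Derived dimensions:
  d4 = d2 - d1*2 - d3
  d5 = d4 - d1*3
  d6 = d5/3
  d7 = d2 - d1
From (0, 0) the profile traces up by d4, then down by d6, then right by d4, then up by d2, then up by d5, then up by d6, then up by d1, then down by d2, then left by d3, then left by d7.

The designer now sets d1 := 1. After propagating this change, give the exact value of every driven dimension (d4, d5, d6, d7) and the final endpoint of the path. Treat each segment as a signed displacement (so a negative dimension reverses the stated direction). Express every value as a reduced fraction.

d4 = 52/5
d5 = 37/5
d6 = 37/15
d7 = 12
endpoint = (-11/5, 94/5)

Apply edit: d1 := 1
  d4 = d2 - d1*2 - d3 = 52/5
  d5 = d4 - d1*3 = 37/5
  d6 = d5/3 = 37/15
  d7 = d2 - d1 = 12
Walk from origin (0, 0):
  seg 1: up by d4 = 52/5 → (0, 52/5)
  seg 2: down by d6 = 37/15 → (0, 119/15)
  seg 3: right by d4 = 52/5 → (52/5, 119/15)
  seg 4: up by d2 = 13 → (52/5, 314/15)
  seg 5: up by d5 = 37/5 → (52/5, 85/3)
  seg 6: up by d6 = 37/15 → (52/5, 154/5)
  seg 7: up by d1 = 1 → (52/5, 159/5)
  seg 8: down by d2 = 13 → (52/5, 94/5)
  seg 9: left by d3 = 3/5 → (49/5, 94/5)
  seg 10: left by d7 = 12 → (-11/5, 94/5)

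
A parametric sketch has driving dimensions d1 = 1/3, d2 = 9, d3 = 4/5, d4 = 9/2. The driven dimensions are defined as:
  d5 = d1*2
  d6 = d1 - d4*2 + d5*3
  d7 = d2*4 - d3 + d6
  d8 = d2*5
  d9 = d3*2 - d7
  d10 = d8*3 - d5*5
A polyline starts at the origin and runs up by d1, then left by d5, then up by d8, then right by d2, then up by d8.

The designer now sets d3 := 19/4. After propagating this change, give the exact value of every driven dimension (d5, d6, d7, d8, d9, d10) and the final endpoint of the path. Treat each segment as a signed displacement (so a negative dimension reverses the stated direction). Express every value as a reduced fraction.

d5 = 2/3
d6 = -20/3
d7 = 295/12
d8 = 45
d9 = -181/12
d10 = 395/3
endpoint = (25/3, 271/3)

Apply edit: d3 := 19/4
  d5 = d1*2 = 2/3
  d6 = d1 - d4*2 + d5*3 = -20/3
  d7 = d2*4 - d3 + d6 = 295/12
  d8 = d2*5 = 45
  d9 = d3*2 - d7 = -181/12
  d10 = d8*3 - d5*5 = 395/3
Walk from origin (0, 0):
  seg 1: up by d1 = 1/3 → (0, 1/3)
  seg 2: left by d5 = 2/3 → (-2/3, 1/3)
  seg 3: up by d8 = 45 → (-2/3, 136/3)
  seg 4: right by d2 = 9 → (25/3, 136/3)
  seg 5: up by d8 = 45 → (25/3, 271/3)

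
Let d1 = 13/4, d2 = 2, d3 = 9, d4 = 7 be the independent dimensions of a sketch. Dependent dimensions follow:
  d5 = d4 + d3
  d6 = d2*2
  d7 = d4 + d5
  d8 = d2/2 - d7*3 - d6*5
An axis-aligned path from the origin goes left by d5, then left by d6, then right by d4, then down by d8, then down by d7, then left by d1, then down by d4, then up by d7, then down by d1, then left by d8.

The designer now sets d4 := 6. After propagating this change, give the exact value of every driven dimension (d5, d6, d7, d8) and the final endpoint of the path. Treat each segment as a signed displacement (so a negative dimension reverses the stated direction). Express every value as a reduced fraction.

d5 = 15
d6 = 4
d7 = 21
d8 = -82
endpoint = (263/4, 291/4)

Apply edit: d4 := 6
  d5 = d4 + d3 = 15
  d6 = d2*2 = 4
  d7 = d4 + d5 = 21
  d8 = d2/2 - d7*3 - d6*5 = -82
Walk from origin (0, 0):
  seg 1: left by d5 = 15 → (-15, 0)
  seg 2: left by d6 = 4 → (-19, 0)
  seg 3: right by d4 = 6 → (-13, 0)
  seg 4: down by d8 = -82 → (-13, 82)
  seg 5: down by d7 = 21 → (-13, 61)
  seg 6: left by d1 = 13/4 → (-65/4, 61)
  seg 7: down by d4 = 6 → (-65/4, 55)
  seg 8: up by d7 = 21 → (-65/4, 76)
  seg 9: down by d1 = 13/4 → (-65/4, 291/4)
  seg 10: left by d8 = -82 → (263/4, 291/4)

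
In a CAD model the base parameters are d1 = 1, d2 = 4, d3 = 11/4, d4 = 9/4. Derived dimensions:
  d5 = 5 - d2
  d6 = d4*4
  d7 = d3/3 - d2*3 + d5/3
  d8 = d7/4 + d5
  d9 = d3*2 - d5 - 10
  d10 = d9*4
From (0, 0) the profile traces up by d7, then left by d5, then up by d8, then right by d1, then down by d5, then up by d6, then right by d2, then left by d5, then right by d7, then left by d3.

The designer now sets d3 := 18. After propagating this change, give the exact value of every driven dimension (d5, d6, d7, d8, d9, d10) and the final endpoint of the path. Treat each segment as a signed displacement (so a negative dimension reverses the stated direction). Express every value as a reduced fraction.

Apply edit: d3 := 18
  d5 = 5 - d2 = 1
  d6 = d4*4 = 9
  d7 = d3/3 - d2*3 + d5/3 = -17/3
  d8 = d7/4 + d5 = -5/12
  d9 = d3*2 - d5 - 10 = 25
  d10 = d9*4 = 100
Walk from origin (0, 0):
  seg 1: up by d7 = -17/3 → (0, -17/3)
  seg 2: left by d5 = 1 → (-1, -17/3)
  seg 3: up by d8 = -5/12 → (-1, -73/12)
  seg 4: right by d1 = 1 → (0, -73/12)
  seg 5: down by d5 = 1 → (0, -85/12)
  seg 6: up by d6 = 9 → (0, 23/12)
  seg 7: right by d2 = 4 → (4, 23/12)
  seg 8: left by d5 = 1 → (3, 23/12)
  seg 9: right by d7 = -17/3 → (-8/3, 23/12)
  seg 10: left by d3 = 18 → (-62/3, 23/12)

d5 = 1
d6 = 9
d7 = -17/3
d8 = -5/12
d9 = 25
d10 = 100
endpoint = (-62/3, 23/12)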